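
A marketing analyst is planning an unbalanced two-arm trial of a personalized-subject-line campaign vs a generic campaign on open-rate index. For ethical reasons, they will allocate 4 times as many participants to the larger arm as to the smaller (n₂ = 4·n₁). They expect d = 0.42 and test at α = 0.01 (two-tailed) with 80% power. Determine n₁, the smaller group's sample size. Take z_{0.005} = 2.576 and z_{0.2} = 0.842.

n₁ = 83

With allocation ratio k = n₂/n₁ = 4, Var(x̄₁−x̄₂) = σ²(1/n₁ + 1/(k·n₁)) = σ²·(k+1)/(k·n₁).
So n₁ = (1 + 1/k)·((z_{α/2} + z_β)/d)² = 1.250 × (3.418/0.42)².
n₁ = 1.250 × 66.23 = 82.8.
Round up: n₁ = 83, giving n₂ = 4 × 83 = 332.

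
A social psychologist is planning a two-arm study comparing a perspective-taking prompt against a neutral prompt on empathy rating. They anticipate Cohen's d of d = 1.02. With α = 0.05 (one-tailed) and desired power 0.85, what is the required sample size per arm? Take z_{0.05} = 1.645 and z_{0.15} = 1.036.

For two independent groups with equal n: n = 2·((z_{α} + z_β) / d)².
z_{α} + z_β = 1.645 + 1.036 = 2.681.
n = 2 × (2.681 / 1.02)² = 2 × 2.628² = 2 × 6.91 = 13.8.
Round up to the next whole participant.

n = 14 per group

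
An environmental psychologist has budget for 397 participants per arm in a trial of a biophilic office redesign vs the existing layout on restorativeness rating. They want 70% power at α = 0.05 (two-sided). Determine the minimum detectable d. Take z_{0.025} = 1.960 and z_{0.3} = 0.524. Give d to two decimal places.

For two independent groups of n = 397 each: d_min = (z_{α/2} + z_β)·√(2/n).
z-sum = 1.960 + 0.524 = 2.484.
d_min = 2.484 × √(2/397) = 2.484 × 0.0710 = 0.176.

d_min ≈ 0.18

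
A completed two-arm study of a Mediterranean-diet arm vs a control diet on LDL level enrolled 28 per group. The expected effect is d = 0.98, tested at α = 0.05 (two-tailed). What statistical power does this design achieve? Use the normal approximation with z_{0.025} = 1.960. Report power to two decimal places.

For two equal groups, power = Φ(d·√(n/2) − z_{α/2}).
d·√(n/2) = 0.98 × √(28/2) = 0.98 × 3.742 = 3.667.
z_β = 3.667 − 1.960 = 1.707.
Power = Φ(1.707) = 0.956.

power ≈ 0.96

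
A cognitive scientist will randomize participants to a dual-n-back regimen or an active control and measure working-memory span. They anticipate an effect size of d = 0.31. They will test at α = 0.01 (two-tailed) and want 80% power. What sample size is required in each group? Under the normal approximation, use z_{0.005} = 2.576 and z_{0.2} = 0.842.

For two independent groups with equal n: n = 2·((z_{α/2} + z_β) / d)².
z_{α/2} + z_β = 2.576 + 0.842 = 3.418.
n = 2 × (3.418 / 0.31)² = 2 × 11.026² = 2 × 121.57 = 243.1.
Round up to the next whole participant.

n = 244 per group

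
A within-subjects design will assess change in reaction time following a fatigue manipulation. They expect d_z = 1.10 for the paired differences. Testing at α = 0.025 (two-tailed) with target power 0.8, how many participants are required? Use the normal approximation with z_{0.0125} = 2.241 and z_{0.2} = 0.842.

For a paired (one-sample on differences) test: n = ((z_{α/2} + z_β) / d)².
z_{α/2} + z_β = 2.241 + 0.842 = 3.083.
n = (3.083 / 1.10)² = 2.803² = 7.86.
Round up.

n = 8 pairs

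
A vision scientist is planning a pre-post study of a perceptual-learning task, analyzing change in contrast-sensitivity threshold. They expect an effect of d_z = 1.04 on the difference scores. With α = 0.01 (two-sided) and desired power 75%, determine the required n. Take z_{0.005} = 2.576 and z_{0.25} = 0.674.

For a paired (one-sample on differences) test: n = ((z_{α/2} + z_β) / d)².
z_{α/2} + z_β = 2.576 + 0.674 = 3.250.
n = (3.250 / 1.04)² = 3.125² = 9.77.
Round up.

n = 10 pairs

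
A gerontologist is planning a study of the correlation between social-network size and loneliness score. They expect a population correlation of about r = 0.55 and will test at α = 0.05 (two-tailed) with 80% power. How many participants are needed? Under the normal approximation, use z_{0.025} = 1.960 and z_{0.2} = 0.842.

n = 24

Fisher's z: C = ½·ln((1+r)/(1−r)) = ½·ln(3.4444) = 0.6184.
n = ((z_{α/2} + z_β)/C)² + 3.
(1.960 + 0.842) / 0.6184 = 2.802 / 0.6184 = 4.531.
n = 4.531² + 3 = 20.53 + 3 = 23.5.
Round up.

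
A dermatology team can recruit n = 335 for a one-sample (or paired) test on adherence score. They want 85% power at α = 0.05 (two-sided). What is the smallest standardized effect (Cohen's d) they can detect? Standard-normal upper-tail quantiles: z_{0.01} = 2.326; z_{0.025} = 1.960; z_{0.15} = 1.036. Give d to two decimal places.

For a single sample (or paired design) of n = 335: d_min = (z_{α/2} + z_β)/√n.
z-sum = 1.960 + 1.036 = 2.996.
d_min = 2.996 / √335 = 2.996 / 18.303 = 0.164.

d_min ≈ 0.16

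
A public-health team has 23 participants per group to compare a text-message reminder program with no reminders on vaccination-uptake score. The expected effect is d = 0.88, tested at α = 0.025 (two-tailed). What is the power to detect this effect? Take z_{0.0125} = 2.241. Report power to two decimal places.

power ≈ 0.77

For two equal groups, power = Φ(d·√(n/2) − z_{α/2}).
d·√(n/2) = 0.88 × √(23/2) = 0.88 × 3.391 = 2.984.
z_β = 2.984 − 2.241 = 0.743.
Power = Φ(0.743) = 0.771.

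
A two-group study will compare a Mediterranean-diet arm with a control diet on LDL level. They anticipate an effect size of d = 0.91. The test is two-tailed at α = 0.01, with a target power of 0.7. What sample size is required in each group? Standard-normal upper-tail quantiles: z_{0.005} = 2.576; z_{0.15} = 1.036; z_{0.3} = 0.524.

For two independent groups with equal n: n = 2·((z_{α/2} + z_β) / d)².
z_{α/2} + z_β = 2.576 + 0.524 = 3.100.
n = 2 × (3.100 / 0.91)² = 2 × 3.407² = 2 × 11.60 = 23.2.
Round up to the next whole participant.

n = 24 per group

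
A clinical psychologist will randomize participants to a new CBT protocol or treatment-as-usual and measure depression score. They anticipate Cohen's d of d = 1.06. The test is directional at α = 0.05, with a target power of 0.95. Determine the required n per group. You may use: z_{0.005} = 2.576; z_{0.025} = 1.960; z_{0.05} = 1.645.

n = 20 per group

For two independent groups with equal n: n = 2·((z_{α} + z_β) / d)².
z_{α} + z_β = 1.645 + 1.645 = 3.290.
n = 2 × (3.290 / 1.06)² = 2 × 3.104² = 2 × 9.63 = 19.3.
Round up to the next whole participant.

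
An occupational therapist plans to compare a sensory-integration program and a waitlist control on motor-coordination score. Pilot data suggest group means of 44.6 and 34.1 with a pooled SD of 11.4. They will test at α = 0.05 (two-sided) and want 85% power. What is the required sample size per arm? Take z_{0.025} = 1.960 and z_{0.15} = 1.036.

Cohen's d = |M₁ − M₂| / SD_pooled = |44.6 − 34.1| / 11.4 = 10.5 / 11.4 = 0.921.
For two independent groups with equal n: n = 2·((z_{α/2} + z_β) / d)².
z_{α/2} + z_β = 1.960 + 1.036 = 2.996.
n = 2 × (2.996 / 0.921)² = 2 × 3.253² = 2 × 10.58 = 21.2.
Round up to the next whole participant.

n = 22 per group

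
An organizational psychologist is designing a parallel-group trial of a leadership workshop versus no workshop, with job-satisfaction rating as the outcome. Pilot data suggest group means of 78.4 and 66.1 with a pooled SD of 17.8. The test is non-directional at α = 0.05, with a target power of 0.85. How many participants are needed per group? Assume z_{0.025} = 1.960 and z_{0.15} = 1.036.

Cohen's d = |M₁ − M₂| / SD_pooled = |78.4 − 66.1| / 17.8 = 12.3 / 17.8 = 0.691.
For two independent groups with equal n: n = 2·((z_{α/2} + z_β) / d)².
z_{α/2} + z_β = 1.960 + 1.036 = 2.996.
n = 2 × (2.996 / 0.691)² = 2 × 4.336² = 2 × 18.80 = 37.6.
Round up to the next whole participant.

n = 38 per group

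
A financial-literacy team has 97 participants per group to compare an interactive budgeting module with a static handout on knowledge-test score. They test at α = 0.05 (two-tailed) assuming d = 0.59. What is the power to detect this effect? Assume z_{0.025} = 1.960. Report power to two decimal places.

For two equal groups, power = Φ(d·√(n/2) − z_{α/2}).
d·√(n/2) = 0.59 × √(97/2) = 0.59 × 6.964 = 4.109.
z_β = 4.109 − 1.960 = 2.149.
Power = Φ(2.149) = 0.984.

power ≈ 0.98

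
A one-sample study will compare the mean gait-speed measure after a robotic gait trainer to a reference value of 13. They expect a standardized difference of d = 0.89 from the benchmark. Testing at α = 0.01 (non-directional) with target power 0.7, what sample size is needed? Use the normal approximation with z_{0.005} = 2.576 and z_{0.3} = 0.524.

For a one-sample test: n = ((z_{α/2} + z_β) / d)².
z_{α/2} + z_β = 2.576 + 0.524 = 3.100.
n = (3.100 / 0.89)² = 3.483² = 12.13.
Round up.

n = 13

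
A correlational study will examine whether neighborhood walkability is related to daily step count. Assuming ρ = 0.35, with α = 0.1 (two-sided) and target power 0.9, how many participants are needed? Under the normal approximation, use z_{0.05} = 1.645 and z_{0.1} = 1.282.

n = 68

Fisher's z: C = ½·ln((1+r)/(1−r)) = ½·ln(2.0769) = 0.3654.
n = ((z_{α/2} + z_β)/C)² + 3.
(1.645 + 1.282) / 0.3654 = 2.927 / 0.3654 = 8.010.
n = 8.010² + 3 = 64.17 + 3 = 67.2.
Round up.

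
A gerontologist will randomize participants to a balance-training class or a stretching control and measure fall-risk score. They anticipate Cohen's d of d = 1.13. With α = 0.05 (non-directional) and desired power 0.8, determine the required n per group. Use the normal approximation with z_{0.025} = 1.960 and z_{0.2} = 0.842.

For two independent groups with equal n: n = 2·((z_{α/2} + z_β) / d)².
z_{α/2} + z_β = 1.960 + 0.842 = 2.802.
n = 2 × (2.802 / 1.13)² = 2 × 2.480² = 2 × 6.15 = 12.3.
Round up to the next whole participant.

n = 13 per group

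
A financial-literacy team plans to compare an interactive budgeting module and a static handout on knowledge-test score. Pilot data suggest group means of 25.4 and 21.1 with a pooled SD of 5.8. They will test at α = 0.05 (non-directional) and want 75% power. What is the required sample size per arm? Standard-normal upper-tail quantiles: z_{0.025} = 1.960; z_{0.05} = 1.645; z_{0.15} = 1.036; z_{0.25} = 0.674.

n = 26 per group

Cohen's d = |M₁ − M₂| / SD_pooled = |25.4 − 21.1| / 5.8 = 4.3 / 5.8 = 0.741.
For two independent groups with equal n: n = 2·((z_{α/2} + z_β) / d)².
z_{α/2} + z_β = 1.960 + 0.674 = 2.634.
n = 2 × (2.634 / 0.741)² = 2 × 3.555² = 2 × 12.64 = 25.3.
Round up to the next whole participant.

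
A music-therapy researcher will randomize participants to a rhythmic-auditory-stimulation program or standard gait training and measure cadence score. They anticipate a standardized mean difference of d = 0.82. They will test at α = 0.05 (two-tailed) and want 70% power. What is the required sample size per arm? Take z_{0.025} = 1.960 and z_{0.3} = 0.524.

For two independent groups with equal n: n = 2·((z_{α/2} + z_β) / d)².
z_{α/2} + z_β = 1.960 + 0.524 = 2.484.
n = 2 × (2.484 / 0.82)² = 2 × 3.029² = 2 × 9.18 = 18.4.
Round up to the next whole participant.

n = 19 per group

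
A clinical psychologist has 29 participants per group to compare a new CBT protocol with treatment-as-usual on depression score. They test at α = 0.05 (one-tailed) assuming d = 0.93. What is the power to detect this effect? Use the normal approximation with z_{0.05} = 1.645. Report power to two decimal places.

For two equal groups, power = Φ(d·√(n/2) − z_{α}).
d·√(n/2) = 0.93 × √(29/2) = 0.93 × 3.808 = 3.541.
z_β = 3.541 − 1.645 = 1.896.
Power = Φ(1.896) = 0.971.

power ≈ 0.97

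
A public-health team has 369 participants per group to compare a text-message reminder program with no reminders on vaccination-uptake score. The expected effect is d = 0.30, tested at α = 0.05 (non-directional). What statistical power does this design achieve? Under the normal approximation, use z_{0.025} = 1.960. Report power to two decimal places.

power ≈ 0.98

For two equal groups, power = Φ(d·√(n/2) − z_{α/2}).
d·√(n/2) = 0.30 × √(369/2) = 0.30 × 13.583 = 4.075.
z_β = 4.075 − 1.960 = 2.115.
Power = Φ(2.115) = 0.983.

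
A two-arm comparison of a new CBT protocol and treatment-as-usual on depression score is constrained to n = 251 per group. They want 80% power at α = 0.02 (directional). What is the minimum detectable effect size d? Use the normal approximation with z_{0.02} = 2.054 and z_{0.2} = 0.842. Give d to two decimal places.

d_min ≈ 0.26

For two independent groups of n = 251 each: d_min = (z_{α} + z_β)·√(2/n).
z-sum = 2.054 + 0.842 = 2.896.
d_min = 2.896 × √(2/251) = 2.896 × 0.0893 = 0.259.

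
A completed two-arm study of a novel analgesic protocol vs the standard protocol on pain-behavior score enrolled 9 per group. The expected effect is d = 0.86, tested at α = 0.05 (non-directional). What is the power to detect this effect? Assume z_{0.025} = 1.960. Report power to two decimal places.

For two equal groups, power = Φ(d·√(n/2) − z_{α/2}).
d·√(n/2) = 0.86 × √(9/2) = 0.86 × 2.121 = 1.824.
z_β = 1.824 − 1.960 = -0.136.
Power = Φ(-0.136) = 0.446.

power ≈ 0.45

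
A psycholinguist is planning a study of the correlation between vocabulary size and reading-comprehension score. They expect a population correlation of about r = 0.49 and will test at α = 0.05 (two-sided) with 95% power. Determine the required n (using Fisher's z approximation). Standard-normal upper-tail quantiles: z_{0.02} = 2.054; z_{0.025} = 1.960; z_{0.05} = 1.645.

n = 49

Fisher's z: C = ½·ln((1+r)/(1−r)) = ½·ln(2.9216) = 0.5361.
n = ((z_{α/2} + z_β)/C)² + 3.
(1.960 + 1.645) / 0.5361 = 3.605 / 0.5361 = 6.724.
n = 6.724² + 3 = 45.22 + 3 = 48.2.
Round up.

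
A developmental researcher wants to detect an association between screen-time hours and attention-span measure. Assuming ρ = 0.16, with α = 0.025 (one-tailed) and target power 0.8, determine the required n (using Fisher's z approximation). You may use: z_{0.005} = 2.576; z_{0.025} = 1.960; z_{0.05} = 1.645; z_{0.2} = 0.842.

Fisher's z: C = ½·ln((1+r)/(1−r)) = ½·ln(1.3810) = 0.1614.
n = ((z_{α} + z_β)/C)² + 3.
(1.960 + 0.842) / 0.1614 = 2.802 / 0.1614 = 17.361.
n = 17.361² + 3 = 301.39 + 3 = 304.4.
Round up.

n = 305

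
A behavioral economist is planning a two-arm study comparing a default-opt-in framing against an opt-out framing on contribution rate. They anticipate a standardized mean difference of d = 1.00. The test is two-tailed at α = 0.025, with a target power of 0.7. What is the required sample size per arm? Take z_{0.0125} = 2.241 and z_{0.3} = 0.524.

For two independent groups with equal n: n = 2·((z_{α/2} + z_β) / d)².
z_{α/2} + z_β = 2.241 + 0.524 = 2.765.
n = 2 × (2.765 / 1.00)² = 2 × 2.765² = 2 × 7.65 = 15.3.
Round up to the next whole participant.

n = 16 per group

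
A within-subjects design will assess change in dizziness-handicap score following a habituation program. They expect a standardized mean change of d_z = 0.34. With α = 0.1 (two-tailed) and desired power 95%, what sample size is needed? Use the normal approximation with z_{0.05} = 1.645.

For a paired (one-sample on differences) test: n = ((z_{α/2} + z_β) / d)².
z_{α/2} + z_β = 1.645 + 1.645 = 3.290.
n = (3.290 / 0.34)² = 9.676² = 93.63.
Round up.

n = 94 pairs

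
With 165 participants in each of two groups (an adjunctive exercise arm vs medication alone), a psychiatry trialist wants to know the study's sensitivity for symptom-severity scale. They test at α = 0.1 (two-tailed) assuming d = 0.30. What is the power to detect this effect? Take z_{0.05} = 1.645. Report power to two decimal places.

power ≈ 0.86

For two equal groups, power = Φ(d·√(n/2) − z_{α/2}).
d·√(n/2) = 0.30 × √(165/2) = 0.30 × 9.083 = 2.725.
z_β = 2.725 − 1.645 = 1.080.
Power = Φ(1.080) = 0.860.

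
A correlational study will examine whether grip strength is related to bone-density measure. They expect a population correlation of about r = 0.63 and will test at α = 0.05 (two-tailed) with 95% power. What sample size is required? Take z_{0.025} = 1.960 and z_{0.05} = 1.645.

Fisher's z: C = ½·ln((1+r)/(1−r)) = ½·ln(4.4054) = 0.7414.
n = ((z_{α/2} + z_β)/C)² + 3.
(1.960 + 1.645) / 0.7414 = 3.605 / 0.7414 = 4.862.
n = 4.862² + 3 = 23.64 + 3 = 26.6.
Round up.

n = 27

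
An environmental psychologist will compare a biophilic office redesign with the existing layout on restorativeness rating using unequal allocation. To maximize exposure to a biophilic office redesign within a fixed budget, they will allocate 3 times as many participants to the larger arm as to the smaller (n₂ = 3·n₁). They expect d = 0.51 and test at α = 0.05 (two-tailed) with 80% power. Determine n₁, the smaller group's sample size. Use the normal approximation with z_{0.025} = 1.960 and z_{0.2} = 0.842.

n₁ = 41

With allocation ratio k = n₂/n₁ = 3, Var(x̄₁−x̄₂) = σ²(1/n₁ + 1/(k·n₁)) = σ²·(k+1)/(k·n₁).
So n₁ = (1 + 1/k)·((z_{α/2} + z_β)/d)² = 1.333 × (2.802/0.51)².
n₁ = 1.333 × 30.19 = 40.2.
Round up: n₁ = 41, giving n₂ = 3 × 41 = 123.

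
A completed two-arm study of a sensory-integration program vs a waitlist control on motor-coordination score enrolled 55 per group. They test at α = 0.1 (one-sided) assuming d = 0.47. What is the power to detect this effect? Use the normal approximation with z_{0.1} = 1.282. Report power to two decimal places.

power ≈ 0.88

For two equal groups, power = Φ(d·√(n/2) − z_{α}).
d·√(n/2) = 0.47 × √(55/2) = 0.47 × 5.244 = 2.465.
z_β = 2.465 − 1.282 = 1.183.
Power = Φ(1.183) = 0.882.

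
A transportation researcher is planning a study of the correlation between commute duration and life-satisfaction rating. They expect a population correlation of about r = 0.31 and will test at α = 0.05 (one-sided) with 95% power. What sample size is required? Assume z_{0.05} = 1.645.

n = 109

Fisher's z: C = ½·ln((1+r)/(1−r)) = ½·ln(1.8986) = 0.3205.
n = ((z_{α} + z_β)/C)² + 3.
(1.645 + 1.645) / 0.3205 = 3.290 / 0.3205 = 10.265.
n = 10.265² + 3 = 105.37 + 3 = 108.4.
Round up.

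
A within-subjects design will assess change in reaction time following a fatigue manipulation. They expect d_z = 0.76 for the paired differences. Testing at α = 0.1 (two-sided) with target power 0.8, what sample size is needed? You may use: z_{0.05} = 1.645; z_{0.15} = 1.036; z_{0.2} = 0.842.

n = 11 pairs

For a paired (one-sample on differences) test: n = ((z_{α/2} + z_β) / d)².
z_{α/2} + z_β = 1.645 + 0.842 = 2.487.
n = (2.487 / 0.76)² = 3.272² = 10.71.
Round up.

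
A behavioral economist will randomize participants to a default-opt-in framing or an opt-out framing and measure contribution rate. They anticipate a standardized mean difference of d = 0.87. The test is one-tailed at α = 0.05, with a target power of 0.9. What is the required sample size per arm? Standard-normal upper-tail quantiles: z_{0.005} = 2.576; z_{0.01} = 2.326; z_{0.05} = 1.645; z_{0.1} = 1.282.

n = 23 per group

For two independent groups with equal n: n = 2·((z_{α} + z_β) / d)².
z_{α} + z_β = 1.645 + 1.282 = 2.927.
n = 2 × (2.927 / 0.87)² = 2 × 3.364² = 2 × 11.32 = 22.6.
Round up to the next whole participant.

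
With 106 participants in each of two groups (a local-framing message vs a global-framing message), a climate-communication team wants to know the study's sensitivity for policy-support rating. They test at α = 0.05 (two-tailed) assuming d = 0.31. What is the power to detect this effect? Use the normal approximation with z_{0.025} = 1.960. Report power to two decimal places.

For two equal groups, power = Φ(d·√(n/2) − z_{α/2}).
d·√(n/2) = 0.31 × √(106/2) = 0.31 × 7.280 = 2.257.
z_β = 2.257 − 1.960 = 0.297.
Power = Φ(0.297) = 0.617.

power ≈ 0.62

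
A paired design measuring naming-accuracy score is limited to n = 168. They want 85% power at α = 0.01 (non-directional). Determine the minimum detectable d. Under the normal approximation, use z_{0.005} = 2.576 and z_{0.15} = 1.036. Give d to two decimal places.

d_min ≈ 0.28

For a single sample (or paired design) of n = 168: d_min = (z_{α/2} + z_β)/√n.
z-sum = 2.576 + 1.036 = 3.612.
d_min = 3.612 / √168 = 3.612 / 12.961 = 0.279.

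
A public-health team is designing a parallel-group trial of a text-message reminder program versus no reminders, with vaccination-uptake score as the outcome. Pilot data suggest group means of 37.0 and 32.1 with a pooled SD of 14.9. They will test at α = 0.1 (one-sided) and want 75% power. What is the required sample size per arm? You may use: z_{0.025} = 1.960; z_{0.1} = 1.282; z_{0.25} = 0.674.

Cohen's d = |M₁ − M₂| / SD_pooled = |37.0 − 32.1| / 14.9 = 4.9 / 14.9 = 0.329.
For two independent groups with equal n: n = 2·((z_{α} + z_β) / d)².
z_{α} + z_β = 1.282 + 0.674 = 1.956.
n = 2 × (1.956 / 0.329)² = 2 × 5.945² = 2 × 35.35 = 70.7.
Round up to the next whole participant.

n = 71 per group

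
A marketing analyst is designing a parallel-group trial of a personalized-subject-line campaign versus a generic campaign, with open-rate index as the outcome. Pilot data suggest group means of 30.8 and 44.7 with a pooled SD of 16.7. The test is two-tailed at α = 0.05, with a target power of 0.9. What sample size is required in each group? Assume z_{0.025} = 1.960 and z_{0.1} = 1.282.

n = 31 per group

Cohen's d = |M₁ − M₂| / SD_pooled = |30.8 − 44.7| / 16.7 = 13.9 / 16.7 = 0.832.
For two independent groups with equal n: n = 2·((z_{α/2} + z_β) / d)².
z_{α/2} + z_β = 1.960 + 1.282 = 3.242.
n = 2 × (3.242 / 0.832)² = 2 × 3.897² = 2 × 15.18 = 30.4.
Round up to the next whole participant.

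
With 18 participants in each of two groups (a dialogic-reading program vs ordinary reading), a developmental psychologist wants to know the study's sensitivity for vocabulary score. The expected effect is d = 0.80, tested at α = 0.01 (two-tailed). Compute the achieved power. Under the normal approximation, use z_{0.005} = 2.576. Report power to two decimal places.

For two equal groups, power = Φ(d·√(n/2) − z_{α/2}).
d·√(n/2) = 0.80 × √(18/2) = 0.80 × 3.000 = 2.400.
z_β = 2.400 − 2.576 = -0.176.
Power = Φ(-0.176) = 0.430.

power ≈ 0.43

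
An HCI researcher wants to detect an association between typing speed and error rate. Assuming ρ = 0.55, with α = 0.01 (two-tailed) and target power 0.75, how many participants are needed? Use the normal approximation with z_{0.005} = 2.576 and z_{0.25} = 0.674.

n = 31

Fisher's z: C = ½·ln((1+r)/(1−r)) = ½·ln(3.4444) = 0.6184.
n = ((z_{α/2} + z_β)/C)² + 3.
(2.576 + 0.674) / 0.6184 = 3.250 / 0.6184 = 5.255.
n = 5.255² + 3 = 27.62 + 3 = 30.6.
Round up.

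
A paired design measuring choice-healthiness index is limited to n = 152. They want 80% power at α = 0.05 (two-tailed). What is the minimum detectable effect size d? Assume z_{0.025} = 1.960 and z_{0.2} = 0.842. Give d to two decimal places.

d_min ≈ 0.23

For a single sample (or paired design) of n = 152: d_min = (z_{α/2} + z_β)/√n.
z-sum = 1.960 + 0.842 = 2.802.
d_min = 2.802 / √152 = 2.802 / 12.329 = 0.227.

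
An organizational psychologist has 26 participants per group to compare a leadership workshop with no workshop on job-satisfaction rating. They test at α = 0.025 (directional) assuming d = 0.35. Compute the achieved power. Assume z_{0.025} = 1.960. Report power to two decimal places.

power ≈ 0.24

For two equal groups, power = Φ(d·√(n/2) − z_{α}).
d·√(n/2) = 0.35 × √(26/2) = 0.35 × 3.606 = 1.262.
z_β = 1.262 − 1.960 = -0.698.
Power = Φ(-0.698) = 0.243.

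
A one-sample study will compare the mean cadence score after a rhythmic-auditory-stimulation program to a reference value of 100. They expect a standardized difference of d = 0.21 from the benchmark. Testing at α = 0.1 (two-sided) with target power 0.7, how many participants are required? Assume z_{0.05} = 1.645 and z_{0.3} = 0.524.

n = 107

For a one-sample test: n = ((z_{α/2} + z_β) / d)².
z_{α/2} + z_β = 1.645 + 0.524 = 2.169.
n = (2.169 / 0.21)² = 10.329² = 106.68.
Round up.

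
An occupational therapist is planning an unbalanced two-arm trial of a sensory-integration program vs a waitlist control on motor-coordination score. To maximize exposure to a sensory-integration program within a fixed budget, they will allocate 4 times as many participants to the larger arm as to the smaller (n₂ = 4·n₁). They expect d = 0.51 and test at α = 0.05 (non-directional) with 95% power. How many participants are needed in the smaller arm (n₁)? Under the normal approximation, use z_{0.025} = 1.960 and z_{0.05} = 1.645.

With allocation ratio k = n₂/n₁ = 4, Var(x̄₁−x̄₂) = σ²(1/n₁ + 1/(k·n₁)) = σ²·(k+1)/(k·n₁).
So n₁ = (1 + 1/k)·((z_{α/2} + z_β)/d)² = 1.250 × (3.605/0.51)².
n₁ = 1.250 × 49.97 = 62.5.
Round up: n₁ = 63, giving n₂ = 4 × 63 = 252.

n₁ = 63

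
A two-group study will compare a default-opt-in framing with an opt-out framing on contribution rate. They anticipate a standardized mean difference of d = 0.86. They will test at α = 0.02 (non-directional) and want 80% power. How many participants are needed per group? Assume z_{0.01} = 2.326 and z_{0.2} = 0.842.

n = 28 per group

For two independent groups with equal n: n = 2·((z_{α/2} + z_β) / d)².
z_{α/2} + z_β = 2.326 + 0.842 = 3.168.
n = 2 × (3.168 / 0.86)² = 2 × 3.684² = 2 × 13.57 = 27.1.
Round up to the next whole participant.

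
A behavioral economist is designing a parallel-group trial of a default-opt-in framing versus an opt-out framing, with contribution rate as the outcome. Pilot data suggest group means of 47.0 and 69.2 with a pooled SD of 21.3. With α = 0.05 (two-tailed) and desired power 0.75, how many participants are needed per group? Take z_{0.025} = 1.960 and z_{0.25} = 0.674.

Cohen's d = |M₁ − M₂| / SD_pooled = |47.0 − 69.2| / 21.3 = 22.2 / 21.3 = 1.042.
For two independent groups with equal n: n = 2·((z_{α/2} + z_β) / d)².
z_{α/2} + z_β = 1.960 + 0.674 = 2.634.
n = 2 × (2.634 / 1.042)² = 2 × 2.528² = 2 × 6.39 = 12.8.
Round up to the next whole participant.

n = 13 per group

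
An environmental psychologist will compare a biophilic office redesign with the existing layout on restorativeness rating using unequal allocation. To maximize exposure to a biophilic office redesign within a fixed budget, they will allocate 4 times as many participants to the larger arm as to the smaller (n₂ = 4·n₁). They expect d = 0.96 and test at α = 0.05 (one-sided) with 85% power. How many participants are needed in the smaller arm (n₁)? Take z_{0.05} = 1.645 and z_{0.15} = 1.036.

With allocation ratio k = n₂/n₁ = 4, Var(x̄₁−x̄₂) = σ²(1/n₁ + 1/(k·n₁)) = σ²·(k+1)/(k·n₁).
So n₁ = (1 + 1/k)·((z_{α} + z_β)/d)² = 1.250 × (2.681/0.96)².
n₁ = 1.250 × 7.80 = 9.7.
Round up: n₁ = 10, giving n₂ = 4 × 10 = 40.

n₁ = 10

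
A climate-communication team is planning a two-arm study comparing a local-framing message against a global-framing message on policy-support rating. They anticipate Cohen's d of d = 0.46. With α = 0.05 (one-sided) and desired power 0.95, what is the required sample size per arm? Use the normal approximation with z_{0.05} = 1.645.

For two independent groups with equal n: n = 2·((z_{α} + z_β) / d)².
z_{α} + z_β = 1.645 + 1.645 = 3.290.
n = 2 × (3.290 / 0.46)² = 2 × 7.152² = 2 × 51.15 = 102.3.
Round up to the next whole participant.

n = 103 per group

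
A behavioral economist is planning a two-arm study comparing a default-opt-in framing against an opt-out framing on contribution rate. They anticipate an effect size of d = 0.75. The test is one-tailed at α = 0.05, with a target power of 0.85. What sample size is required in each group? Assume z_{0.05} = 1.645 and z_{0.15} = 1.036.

n = 26 per group

For two independent groups with equal n: n = 2·((z_{α} + z_β) / d)².
z_{α} + z_β = 1.645 + 1.036 = 2.681.
n = 2 × (2.681 / 0.75)² = 2 × 3.575² = 2 × 12.78 = 25.6.
Round up to the next whole participant.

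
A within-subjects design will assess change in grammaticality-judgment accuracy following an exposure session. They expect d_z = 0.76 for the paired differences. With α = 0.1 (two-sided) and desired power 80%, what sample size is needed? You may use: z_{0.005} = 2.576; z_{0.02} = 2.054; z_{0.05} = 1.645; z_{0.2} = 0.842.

n = 11 pairs

For a paired (one-sample on differences) test: n = ((z_{α/2} + z_β) / d)².
z_{α/2} + z_β = 1.645 + 0.842 = 2.487.
n = (2.487 / 0.76)² = 3.272² = 10.71.
Round up.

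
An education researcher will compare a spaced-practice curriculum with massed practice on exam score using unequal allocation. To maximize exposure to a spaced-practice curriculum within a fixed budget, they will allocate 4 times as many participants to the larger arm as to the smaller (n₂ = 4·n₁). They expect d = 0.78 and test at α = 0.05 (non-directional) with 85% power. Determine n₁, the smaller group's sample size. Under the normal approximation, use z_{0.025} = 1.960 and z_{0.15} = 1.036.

n₁ = 19

With allocation ratio k = n₂/n₁ = 4, Var(x̄₁−x̄₂) = σ²(1/n₁ + 1/(k·n₁)) = σ²·(k+1)/(k·n₁).
So n₁ = (1 + 1/k)·((z_{α/2} + z_β)/d)² = 1.250 × (2.996/0.78)².
n₁ = 1.250 × 14.75 = 18.4.
Round up: n₁ = 19, giving n₂ = 4 × 19 = 76.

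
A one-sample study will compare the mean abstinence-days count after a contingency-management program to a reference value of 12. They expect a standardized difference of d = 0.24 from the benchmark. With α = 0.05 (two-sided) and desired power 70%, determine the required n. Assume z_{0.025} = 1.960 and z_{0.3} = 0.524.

For a one-sample test: n = ((z_{α/2} + z_β) / d)².
z_{α/2} + z_β = 1.960 + 0.524 = 2.484.
n = (2.484 / 0.24)² = 10.350² = 107.12.
Round up.

n = 108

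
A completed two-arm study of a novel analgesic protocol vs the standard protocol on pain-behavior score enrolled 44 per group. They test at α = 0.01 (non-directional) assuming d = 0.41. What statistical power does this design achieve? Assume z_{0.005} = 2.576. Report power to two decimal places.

For two equal groups, power = Φ(d·√(n/2) − z_{α/2}).
d·√(n/2) = 0.41 × √(44/2) = 0.41 × 4.690 = 1.923.
z_β = 1.923 − 2.576 = -0.653.
Power = Φ(-0.653) = 0.257.

power ≈ 0.26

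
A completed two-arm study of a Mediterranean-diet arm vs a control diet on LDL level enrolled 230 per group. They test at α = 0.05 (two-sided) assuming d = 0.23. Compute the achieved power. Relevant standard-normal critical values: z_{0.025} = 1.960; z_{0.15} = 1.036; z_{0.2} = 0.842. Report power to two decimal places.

For two equal groups, power = Φ(d·√(n/2) − z_{α/2}).
d·√(n/2) = 0.23 × √(230/2) = 0.23 × 10.724 = 2.466.
z_β = 2.466 − 1.960 = 0.506.
Power = Φ(0.506) = 0.694.

power ≈ 0.69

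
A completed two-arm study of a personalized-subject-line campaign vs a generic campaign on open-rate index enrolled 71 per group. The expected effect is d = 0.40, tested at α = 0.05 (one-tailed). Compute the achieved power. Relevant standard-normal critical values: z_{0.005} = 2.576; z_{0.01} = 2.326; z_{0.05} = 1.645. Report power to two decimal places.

For two equal groups, power = Φ(d·√(n/2) − z_{α}).
d·√(n/2) = 0.40 × √(71/2) = 0.40 × 5.958 = 2.383.
z_β = 2.383 − 1.645 = 0.738.
Power = Φ(0.738) = 0.770.

power ≈ 0.77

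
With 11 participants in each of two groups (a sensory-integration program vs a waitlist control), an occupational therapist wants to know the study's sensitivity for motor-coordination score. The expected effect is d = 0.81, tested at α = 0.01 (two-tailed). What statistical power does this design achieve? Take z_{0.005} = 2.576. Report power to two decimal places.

For two equal groups, power = Φ(d·√(n/2) − z_{α/2}).
d·√(n/2) = 0.81 × √(11/2) = 0.81 × 2.345 = 1.900.
z_β = 1.900 − 2.576 = -0.676.
Power = Φ(-0.676) = 0.249.

power ≈ 0.25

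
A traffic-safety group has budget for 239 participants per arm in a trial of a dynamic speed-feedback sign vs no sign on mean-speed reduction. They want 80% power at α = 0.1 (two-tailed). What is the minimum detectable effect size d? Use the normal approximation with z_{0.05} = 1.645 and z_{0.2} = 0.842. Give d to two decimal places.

For two independent groups of n = 239 each: d_min = (z_{α/2} + z_β)·√(2/n).
z-sum = 1.645 + 0.842 = 2.487.
d_min = 2.487 × √(2/239) = 2.487 × 0.0915 = 0.228.

d_min ≈ 0.23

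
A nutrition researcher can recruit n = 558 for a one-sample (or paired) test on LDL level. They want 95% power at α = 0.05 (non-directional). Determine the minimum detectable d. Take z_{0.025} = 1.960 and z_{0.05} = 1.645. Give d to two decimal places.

d_min ≈ 0.15

For a single sample (or paired design) of n = 558: d_min = (z_{α/2} + z_β)/√n.
z-sum = 1.960 + 1.645 = 3.605.
d_min = 3.605 / √558 = 3.605 / 23.622 = 0.153.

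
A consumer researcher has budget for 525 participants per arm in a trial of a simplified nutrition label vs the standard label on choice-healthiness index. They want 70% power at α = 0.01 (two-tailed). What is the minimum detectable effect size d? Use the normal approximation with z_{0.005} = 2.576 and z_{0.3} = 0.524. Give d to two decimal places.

For two independent groups of n = 525 each: d_min = (z_{α/2} + z_β)·√(2/n).
z-sum = 2.576 + 0.524 = 3.100.
d_min = 3.100 × √(2/525) = 3.100 × 0.0617 = 0.191.

d_min ≈ 0.19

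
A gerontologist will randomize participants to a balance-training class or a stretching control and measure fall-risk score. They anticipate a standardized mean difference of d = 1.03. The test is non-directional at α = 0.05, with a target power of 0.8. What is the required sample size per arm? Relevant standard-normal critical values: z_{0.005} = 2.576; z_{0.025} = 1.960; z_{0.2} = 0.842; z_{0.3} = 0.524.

For two independent groups with equal n: n = 2·((z_{α/2} + z_β) / d)².
z_{α/2} + z_β = 1.960 + 0.842 = 2.802.
n = 2 × (2.802 / 1.03)² = 2 × 2.720² = 2 × 7.40 = 14.8.
Round up to the next whole participant.

n = 15 per group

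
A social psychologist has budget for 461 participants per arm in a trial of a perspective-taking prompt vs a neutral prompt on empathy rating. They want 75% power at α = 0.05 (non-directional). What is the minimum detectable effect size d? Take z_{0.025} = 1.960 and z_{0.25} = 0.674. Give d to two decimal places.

For two independent groups of n = 461 each: d_min = (z_{α/2} + z_β)·√(2/n).
z-sum = 1.960 + 0.674 = 2.634.
d_min = 2.634 × √(2/461) = 2.634 × 0.0659 = 0.173.

d_min ≈ 0.17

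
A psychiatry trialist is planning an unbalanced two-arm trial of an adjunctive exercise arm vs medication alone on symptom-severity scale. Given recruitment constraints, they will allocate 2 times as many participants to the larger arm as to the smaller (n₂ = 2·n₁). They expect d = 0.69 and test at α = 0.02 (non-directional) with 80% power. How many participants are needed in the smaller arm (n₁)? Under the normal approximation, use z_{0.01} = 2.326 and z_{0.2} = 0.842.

n₁ = 32

With allocation ratio k = n₂/n₁ = 2, Var(x̄₁−x̄₂) = σ²(1/n₁ + 1/(k·n₁)) = σ²·(k+1)/(k·n₁).
So n₁ = (1 + 1/k)·((z_{α/2} + z_β)/d)² = 1.500 × (3.168/0.69)².
n₁ = 1.500 × 21.08 = 31.6.
Round up: n₁ = 32, giving n₂ = 2 × 32 = 64.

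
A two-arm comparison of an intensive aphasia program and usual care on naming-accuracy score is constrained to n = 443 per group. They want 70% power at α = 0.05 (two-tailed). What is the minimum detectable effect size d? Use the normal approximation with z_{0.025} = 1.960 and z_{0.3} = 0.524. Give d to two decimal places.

For two independent groups of n = 443 each: d_min = (z_{α/2} + z_β)·√(2/n).
z-sum = 1.960 + 0.524 = 2.484.
d_min = 2.484 × √(2/443) = 2.484 × 0.0672 = 0.167.

d_min ≈ 0.17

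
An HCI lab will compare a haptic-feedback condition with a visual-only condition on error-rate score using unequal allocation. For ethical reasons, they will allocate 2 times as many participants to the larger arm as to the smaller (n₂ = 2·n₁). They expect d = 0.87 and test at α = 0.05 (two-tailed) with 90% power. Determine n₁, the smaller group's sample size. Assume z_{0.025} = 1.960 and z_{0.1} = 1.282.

n₁ = 21

With allocation ratio k = n₂/n₁ = 2, Var(x̄₁−x̄₂) = σ²(1/n₁ + 1/(k·n₁)) = σ²·(k+1)/(k·n₁).
So n₁ = (1 + 1/k)·((z_{α/2} + z_β)/d)² = 1.500 × (3.242/0.87)².
n₁ = 1.500 × 13.89 = 20.8.
Round up: n₁ = 21, giving n₂ = 2 × 21 = 42.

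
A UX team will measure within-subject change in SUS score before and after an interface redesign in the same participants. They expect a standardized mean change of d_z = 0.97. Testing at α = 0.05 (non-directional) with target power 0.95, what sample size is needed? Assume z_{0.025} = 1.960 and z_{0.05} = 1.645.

n = 14 pairs

For a paired (one-sample on differences) test: n = ((z_{α/2} + z_β) / d)².
z_{α/2} + z_β = 1.960 + 1.645 = 3.605.
n = (3.605 / 0.97)² = 3.716² = 13.81.
Round up.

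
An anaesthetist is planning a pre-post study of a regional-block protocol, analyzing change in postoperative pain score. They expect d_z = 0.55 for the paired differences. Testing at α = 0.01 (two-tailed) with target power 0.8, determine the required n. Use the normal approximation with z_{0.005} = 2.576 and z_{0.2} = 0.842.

For a paired (one-sample on differences) test: n = ((z_{α/2} + z_β) / d)².
z_{α/2} + z_β = 2.576 + 0.842 = 3.418.
n = (3.418 / 0.55)² = 6.215² = 38.62.
Round up.

n = 39 pairs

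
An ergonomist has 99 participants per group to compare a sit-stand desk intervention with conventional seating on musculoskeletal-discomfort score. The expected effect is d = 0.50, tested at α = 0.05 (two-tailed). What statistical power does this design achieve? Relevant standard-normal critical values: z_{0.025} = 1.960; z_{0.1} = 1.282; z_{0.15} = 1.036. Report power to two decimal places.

For two equal groups, power = Φ(d·√(n/2) − z_{α/2}).
d·√(n/2) = 0.50 × √(99/2) = 0.50 × 7.036 = 3.518.
z_β = 3.518 − 1.960 = 1.558.
Power = Φ(1.558) = 0.940.

power ≈ 0.94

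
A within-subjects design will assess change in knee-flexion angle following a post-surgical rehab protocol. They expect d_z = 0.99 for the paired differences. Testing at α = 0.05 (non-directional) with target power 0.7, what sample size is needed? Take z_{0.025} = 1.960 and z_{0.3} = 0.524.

n = 7 pairs

For a paired (one-sample on differences) test: n = ((z_{α/2} + z_β) / d)².
z_{α/2} + z_β = 1.960 + 0.524 = 2.484.
n = (2.484 / 0.99)² = 2.509² = 6.30.
Round up.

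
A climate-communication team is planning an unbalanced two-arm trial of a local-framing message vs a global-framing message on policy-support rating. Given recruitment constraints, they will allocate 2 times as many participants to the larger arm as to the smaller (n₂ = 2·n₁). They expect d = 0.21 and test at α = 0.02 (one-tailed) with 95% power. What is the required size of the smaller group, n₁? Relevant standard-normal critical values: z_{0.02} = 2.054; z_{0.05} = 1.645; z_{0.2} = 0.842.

With allocation ratio k = n₂/n₁ = 2, Var(x̄₁−x̄₂) = σ²(1/n₁ + 1/(k·n₁)) = σ²·(k+1)/(k·n₁).
So n₁ = (1 + 1/k)·((z_{α} + z_β)/d)² = 1.500 × (3.699/0.21)².
n₁ = 1.500 × 310.26 = 465.4.
Round up: n₁ = 466, giving n₂ = 2 × 466 = 932.

n₁ = 466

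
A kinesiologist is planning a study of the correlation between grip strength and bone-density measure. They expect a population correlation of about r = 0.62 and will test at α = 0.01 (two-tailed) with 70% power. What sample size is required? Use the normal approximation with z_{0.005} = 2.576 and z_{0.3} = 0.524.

n = 22

Fisher's z: C = ½·ln((1+r)/(1−r)) = ½·ln(4.2632) = 0.7250.
n = ((z_{α/2} + z_β)/C)² + 3.
(2.576 + 0.524) / 0.7250 = 3.100 / 0.7250 = 4.276.
n = 4.276² + 3 = 18.28 + 3 = 21.3.
Round up.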